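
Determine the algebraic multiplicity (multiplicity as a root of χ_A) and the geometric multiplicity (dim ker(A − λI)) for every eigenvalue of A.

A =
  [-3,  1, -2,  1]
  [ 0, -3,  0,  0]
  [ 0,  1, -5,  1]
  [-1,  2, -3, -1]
λ = -3: alg = 4, geom = 2

Step 1 — factor the characteristic polynomial to read off the algebraic multiplicities:
  χ_A(x) = (x + 3)^4

Step 2 — compute geometric multiplicities via the rank-nullity identity g(λ) = n − rank(A − λI):
  rank(A − (-3)·I) = 2, so dim ker(A − (-3)·I) = n − 2 = 2

Summary:
  λ = -3: algebraic multiplicity = 4, geometric multiplicity = 2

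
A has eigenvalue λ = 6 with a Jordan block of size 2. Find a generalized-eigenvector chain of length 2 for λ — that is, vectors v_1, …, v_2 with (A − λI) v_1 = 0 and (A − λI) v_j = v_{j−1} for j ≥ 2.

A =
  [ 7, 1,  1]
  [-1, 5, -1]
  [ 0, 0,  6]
A Jordan chain for λ = 6 of length 2:
v_1 = (1, -1, 0)ᵀ
v_2 = (1, 0, 0)ᵀ

Let N = A − (6)·I. We want v_2 with N^2 v_2 = 0 but N^1 v_2 ≠ 0; then v_{j-1} := N · v_j for j = 2, …, 2.

Pick v_2 = (1, 0, 0)ᵀ.
Then v_1 = N · v_2 = (1, -1, 0)ᵀ.

Sanity check: (A − (6)·I) v_1 = (0, 0, 0)ᵀ = 0. ✓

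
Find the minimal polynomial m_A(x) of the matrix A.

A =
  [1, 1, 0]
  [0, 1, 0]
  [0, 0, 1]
x^2 - 2*x + 1

The characteristic polynomial is χ_A(x) = (x - 1)^3, so the eigenvalues are known. The minimal polynomial is
  m_A(x) = Π_λ (x − λ)^{k_λ}
where k_λ is the size of the *largest* Jordan block for λ (equivalently, the smallest k with (A − λI)^k v = 0 for every generalised eigenvector v of λ).

  λ = 1: largest Jordan block has size 2, contributing (x − 1)^2

So m_A(x) = (x - 1)^2 = x^2 - 2*x + 1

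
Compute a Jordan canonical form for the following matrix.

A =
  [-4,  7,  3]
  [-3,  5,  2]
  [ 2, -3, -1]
J_3(0)

The characteristic polynomial is
  det(x·I − A) = x^3

Eigenvalues and multiplicities (the geometric multiplicity of λ is n − rank(A − λI), which equals the number of Jordan blocks for λ):
  λ = 0: algebraic multiplicity = 3, geometric multiplicity = 1

Determining the block sizes for each eigenvalue:
  λ = 0: one block (gm = 1), so the single block has size am = 3 → block sizes [3]

Assembling the blocks gives a Jordan form
J =
  [0, 1, 0]
  [0, 0, 1]
  [0, 0, 0]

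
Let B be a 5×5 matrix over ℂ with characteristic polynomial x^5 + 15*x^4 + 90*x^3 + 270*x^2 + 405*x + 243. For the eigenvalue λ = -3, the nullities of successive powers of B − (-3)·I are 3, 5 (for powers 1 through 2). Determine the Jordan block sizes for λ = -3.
Block sizes for λ = -3: [2, 2, 1]

From the dimensions of kernels of powers, the number of Jordan blocks of size at least j is d_j − d_{j−1} where d_j = dim ker(N^j) (with d_0 = 0). Computing the differences gives [3, 2].
The number of blocks of size exactly k is (#blocks of size ≥ k) − (#blocks of size ≥ k + 1), so the partition is: 1 block(s) of size 1, 2 block(s) of size 2.
In nonincreasing order the block sizes are [2, 2, 1].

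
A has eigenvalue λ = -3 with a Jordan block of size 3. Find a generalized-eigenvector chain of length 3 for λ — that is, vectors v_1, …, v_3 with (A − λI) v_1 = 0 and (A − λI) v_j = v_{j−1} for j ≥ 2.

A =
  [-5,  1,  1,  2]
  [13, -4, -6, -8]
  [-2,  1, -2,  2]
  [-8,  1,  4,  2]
A Jordan chain for λ = -3 of length 3:
v_1 = (1, -1, 1, 1)ᵀ
v_2 = (0, 1, 0, 0)ᵀ
v_3 = (1, 0, 2, 0)ᵀ

Let N = A − (-3)·I. We want v_3 with N^3 v_3 = 0 but N^2 v_3 ≠ 0; then v_{j-1} := N · v_j for j = 3, …, 2.

Pick v_3 = (1, 0, 2, 0)ᵀ.
Then v_2 = N · v_3 = (0, 1, 0, 0)ᵀ.
Then v_1 = N · v_2 = (1, -1, 1, 1)ᵀ.

Sanity check: (A − (-3)·I) v_1 = (0, 0, 0, 0)ᵀ = 0. ✓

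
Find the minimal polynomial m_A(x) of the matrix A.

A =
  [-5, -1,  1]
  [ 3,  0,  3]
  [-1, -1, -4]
x^3 + 9*x^2 + 27*x + 27

The characteristic polynomial is χ_A(x) = (x + 3)^3, so the eigenvalues are known. The minimal polynomial is
  m_A(x) = Π_λ (x − λ)^{k_λ}
where k_λ is the size of the *largest* Jordan block for λ (equivalently, the smallest k with (A − λI)^k v = 0 for every generalised eigenvector v of λ).

  λ = -3: largest Jordan block has size 3, contributing (x + 3)^3

So m_A(x) = (x + 3)^3 = x^3 + 9*x^2 + 27*x + 27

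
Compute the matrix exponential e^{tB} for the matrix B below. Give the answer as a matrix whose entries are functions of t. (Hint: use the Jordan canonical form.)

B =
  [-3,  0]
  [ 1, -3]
e^{tB} =
  [exp(-3*t), 0]
  [t*exp(-3*t), exp(-3*t)]

Strategy: write B = P · J · P⁻¹ where J is a Jordan canonical form, so e^{tB} = P · e^{tJ} · P⁻¹, and e^{tJ} can be computed block-by-block.

B has Jordan form
J =
  [-3,  1]
  [ 0, -3]
(up to reordering of blocks).

Per-block formulas:
  For a 2×2 Jordan block J_2(-3): exp(t · J_2(-3)) = e^(-3t)·(I + t·N), where N is the 2×2 nilpotent shift.

After assembling e^{tJ} and conjugating by P, we get:

e^{tB} =
  [exp(-3*t), 0]
  [t*exp(-3*t), exp(-3*t)]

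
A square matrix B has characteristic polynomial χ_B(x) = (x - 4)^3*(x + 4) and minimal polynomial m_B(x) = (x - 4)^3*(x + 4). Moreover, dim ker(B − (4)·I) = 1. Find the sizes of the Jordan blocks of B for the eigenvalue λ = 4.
Block sizes for λ = 4: [3]

Step 1 — from the characteristic polynomial, algebraic multiplicity of λ = 4 is 3. From dim ker(B − (4)·I) = 1, there are exactly 1 Jordan blocks for λ = 4.
Step 2 — from the minimal polynomial, the factor (x − 4)^3 tells us the largest block for λ = 4 has size 3.
Step 3 — with total size 3, 1 blocks, and largest block 3, the block sizes (in nonincreasing order) are [3].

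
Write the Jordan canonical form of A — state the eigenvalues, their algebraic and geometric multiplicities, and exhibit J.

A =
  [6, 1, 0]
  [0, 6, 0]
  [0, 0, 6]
J_2(6) ⊕ J_1(6)

The characteristic polynomial is
  det(x·I − A) = x^3 - 18*x^2 + 108*x - 216 = (x - 6)^3

Eigenvalues and multiplicities (the geometric multiplicity of λ is n − rank(A − λI), which equals the number of Jordan blocks for λ):
  λ = 6: algebraic multiplicity = 3, geometric multiplicity = 2

Determining the block sizes for each eigenvalue:
  λ = 6: 2 blocks summing to 3 forces exactly one block of size 2 and the rest size 1 → block sizes [2, 1]

Assembling the blocks gives a Jordan form
J =
  [6, 1, 0]
  [0, 6, 0]
  [0, 0, 6]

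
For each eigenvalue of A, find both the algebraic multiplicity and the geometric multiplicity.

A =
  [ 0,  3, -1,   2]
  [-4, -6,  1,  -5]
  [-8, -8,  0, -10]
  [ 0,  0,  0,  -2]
λ = -2: alg = 4, geom = 2

Step 1 — factor the characteristic polynomial to read off the algebraic multiplicities:
  χ_A(x) = (x + 2)^4

Step 2 — compute geometric multiplicities via the rank-nullity identity g(λ) = n − rank(A − λI):
  rank(A − (-2)·I) = 2, so dim ker(A − (-2)·I) = n − 2 = 2

Summary:
  λ = -2: algebraic multiplicity = 4, geometric multiplicity = 2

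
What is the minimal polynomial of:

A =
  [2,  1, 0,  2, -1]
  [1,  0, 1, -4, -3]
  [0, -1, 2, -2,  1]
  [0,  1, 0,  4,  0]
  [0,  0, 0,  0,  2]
x^3 - 6*x^2 + 12*x - 8

The characteristic polynomial is χ_A(x) = (x - 2)^5, so the eigenvalues are known. The minimal polynomial is
  m_A(x) = Π_λ (x − λ)^{k_λ}
where k_λ is the size of the *largest* Jordan block for λ (equivalently, the smallest k with (A − λI)^k v = 0 for every generalised eigenvector v of λ).

  λ = 2: largest Jordan block has size 3, contributing (x − 2)^3

So m_A(x) = (x - 2)^3 = x^3 - 6*x^2 + 12*x - 8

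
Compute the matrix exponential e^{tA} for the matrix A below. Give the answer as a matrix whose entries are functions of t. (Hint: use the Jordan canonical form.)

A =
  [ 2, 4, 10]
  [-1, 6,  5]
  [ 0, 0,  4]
e^{tA} =
  [-2*t*exp(4*t) + exp(4*t), 4*t*exp(4*t), 10*t*exp(4*t)]
  [-t*exp(4*t), 2*t*exp(4*t) + exp(4*t), 5*t*exp(4*t)]
  [0, 0, exp(4*t)]

Strategy: write A = P · J · P⁻¹ where J is a Jordan canonical form, so e^{tA} = P · e^{tJ} · P⁻¹, and e^{tJ} can be computed block-by-block.

A has Jordan form
J =
  [4, 1, 0]
  [0, 4, 0]
  [0, 0, 4]
(up to reordering of blocks).

Per-block formulas:
  For a 2×2 Jordan block J_2(4): exp(t · J_2(4)) = e^(4t)·(I + t·N), where N is the 2×2 nilpotent shift.
  For a 1×1 block at λ = 4: exp(t · [4]) = [e^(4t)].

After assembling e^{tJ} and conjugating by P, we get:

e^{tA} =
  [-2*t*exp(4*t) + exp(4*t), 4*t*exp(4*t), 10*t*exp(4*t)]
  [-t*exp(4*t), 2*t*exp(4*t) + exp(4*t), 5*t*exp(4*t)]
  [0, 0, exp(4*t)]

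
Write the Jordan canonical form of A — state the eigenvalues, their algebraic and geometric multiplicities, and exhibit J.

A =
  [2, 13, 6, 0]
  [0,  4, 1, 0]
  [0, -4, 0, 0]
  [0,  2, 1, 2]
J_3(2) ⊕ J_1(2)

The characteristic polynomial is
  det(x·I − A) = x^4 - 8*x^3 + 24*x^2 - 32*x + 16 = (x - 2)^4

Eigenvalues and multiplicities (the geometric multiplicity of λ is n − rank(A − λI), which equals the number of Jordan blocks for λ):
  λ = 2: algebraic multiplicity = 4, geometric multiplicity = 2

Determining the block sizes for each eigenvalue:
  λ = 2: with am = 4 and gm = 2, the partition is not yet determined (e.g. several partitions of 4 into 2 parts exist). Let N = A − (2)·I. Computing rank(N^1) = 2, rank(N^2) = 1, rank(N^3) = 0; the number of blocks of size ≥ j is rank(N^{j−1}) − rank(N^j), giving [2, 1, 1]. So we have 1 block(s) of size 3, 1 block(s) of size 1 → block sizes [3, 1]

Assembling the blocks gives a Jordan form
J =
  [2, 1, 0, 0]
  [0, 2, 1, 0]
  [0, 0, 2, 0]
  [0, 0, 0, 2]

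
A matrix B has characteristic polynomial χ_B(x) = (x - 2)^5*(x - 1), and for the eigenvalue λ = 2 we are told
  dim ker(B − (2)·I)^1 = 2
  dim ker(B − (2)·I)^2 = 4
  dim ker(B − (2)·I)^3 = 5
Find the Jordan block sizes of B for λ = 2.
Block sizes for λ = 2: [3, 2]

From the dimensions of kernels of powers, the number of Jordan blocks of size at least j is d_j − d_{j−1} where d_j = dim ker(N^j) (with d_0 = 0). Computing the differences gives [2, 2, 1].
The number of blocks of size exactly k is (#blocks of size ≥ k) − (#blocks of size ≥ k + 1), so the partition is: 1 block(s) of size 2, 1 block(s) of size 3.
In nonincreasing order the block sizes are [3, 2].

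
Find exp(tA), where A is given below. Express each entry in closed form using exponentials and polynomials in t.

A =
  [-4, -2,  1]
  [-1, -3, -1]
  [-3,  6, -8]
e^{tA} =
  [t*exp(-5*t) + exp(-5*t), -2*t*exp(-5*t), t*exp(-5*t)]
  [-t*exp(-5*t), 2*t*exp(-5*t) + exp(-5*t), -t*exp(-5*t)]
  [-3*t*exp(-5*t), 6*t*exp(-5*t), -3*t*exp(-5*t) + exp(-5*t)]

Strategy: write A = P · J · P⁻¹ where J is a Jordan canonical form, so e^{tA} = P · e^{tJ} · P⁻¹, and e^{tJ} can be computed block-by-block.

A has Jordan form
J =
  [-5,  1,  0]
  [ 0, -5,  0]
  [ 0,  0, -5]
(up to reordering of blocks).

Per-block formulas:
  For a 2×2 Jordan block J_2(-5): exp(t · J_2(-5)) = e^(-5t)·(I + t·N), where N is the 2×2 nilpotent shift.
  For a 1×1 block at λ = -5: exp(t · [-5]) = [e^(-5t)].

After assembling e^{tJ} and conjugating by P, we get:

e^{tA} =
  [t*exp(-5*t) + exp(-5*t), -2*t*exp(-5*t), t*exp(-5*t)]
  [-t*exp(-5*t), 2*t*exp(-5*t) + exp(-5*t), -t*exp(-5*t)]
  [-3*t*exp(-5*t), 6*t*exp(-5*t), -3*t*exp(-5*t) + exp(-5*t)]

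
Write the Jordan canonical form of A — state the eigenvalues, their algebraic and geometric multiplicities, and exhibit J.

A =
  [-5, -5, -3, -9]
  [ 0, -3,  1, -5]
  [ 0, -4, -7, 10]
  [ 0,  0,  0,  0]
J_3(-5) ⊕ J_1(0)

The characteristic polynomial is
  det(x·I − A) = x^4 + 15*x^3 + 75*x^2 + 125*x = x*(x + 5)^3

Eigenvalues and multiplicities (the geometric multiplicity of λ is n − rank(A − λI), which equals the number of Jordan blocks for λ):
  λ = -5: algebraic multiplicity = 3, geometric multiplicity = 1
  λ = 0: algebraic multiplicity = 1, geometric multiplicity = 1

Determining the block sizes for each eigenvalue:
  λ = -5: one block (gm = 1), so the single block has size am = 3 → block sizes [3]
  λ = 0: one block (gm = 1), so the single block has size am = 1 → block sizes [1]

Assembling the blocks gives a Jordan form
J =
  [-5,  1,  0, 0]
  [ 0, -5,  1, 0]
  [ 0,  0, -5, 0]
  [ 0,  0,  0, 0]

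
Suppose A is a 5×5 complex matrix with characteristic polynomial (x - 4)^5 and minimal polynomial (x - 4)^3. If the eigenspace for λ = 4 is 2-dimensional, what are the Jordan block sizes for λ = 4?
Block sizes for λ = 4: [3, 2]

Step 1 — from the characteristic polynomial, algebraic multiplicity of λ = 4 is 5. From dim ker(A − (4)·I) = 2, there are exactly 2 Jordan blocks for λ = 4.
Step 2 — from the minimal polynomial, the factor (x − 4)^3 tells us the largest block for λ = 4 has size 3.
Step 3 — with total size 5, 2 blocks, and largest block 3, the block sizes (in nonincreasing order) are [3, 2].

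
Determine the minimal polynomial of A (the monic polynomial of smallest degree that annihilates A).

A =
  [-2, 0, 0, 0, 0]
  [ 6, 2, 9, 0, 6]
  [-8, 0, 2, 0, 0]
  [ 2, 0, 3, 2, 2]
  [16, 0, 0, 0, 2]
x^3 - 2*x^2 - 4*x + 8

The characteristic polynomial is χ_A(x) = (x - 2)^4*(x + 2), so the eigenvalues are known. The minimal polynomial is
  m_A(x) = Π_λ (x − λ)^{k_λ}
where k_λ is the size of the *largest* Jordan block for λ (equivalently, the smallest k with (A − λI)^k v = 0 for every generalised eigenvector v of λ).

  λ = -2: largest Jordan block has size 1, contributing (x + 2)
  λ = 2: largest Jordan block has size 2, contributing (x − 2)^2

So m_A(x) = (x - 2)^2*(x + 2) = x^3 - 2*x^2 - 4*x + 8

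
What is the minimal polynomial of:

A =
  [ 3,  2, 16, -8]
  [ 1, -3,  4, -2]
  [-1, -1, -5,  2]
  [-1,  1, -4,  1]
x^3 + 3*x^2 + 3*x + 1

The characteristic polynomial is χ_A(x) = (x + 1)^4, so the eigenvalues are known. The minimal polynomial is
  m_A(x) = Π_λ (x − λ)^{k_λ}
where k_λ is the size of the *largest* Jordan block for λ (equivalently, the smallest k with (A − λI)^k v = 0 for every generalised eigenvector v of λ).

  λ = -1: largest Jordan block has size 3, contributing (x + 1)^3

So m_A(x) = (x + 1)^3 = x^3 + 3*x^2 + 3*x + 1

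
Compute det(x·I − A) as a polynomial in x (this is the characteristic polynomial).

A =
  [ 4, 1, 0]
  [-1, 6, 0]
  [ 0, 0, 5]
x^3 - 15*x^2 + 75*x - 125

Expanding det(x·I − A) (e.g. by cofactor expansion or by noting that A is similar to its Jordan form J, which has the same characteristic polynomial as A) gives
  χ_A(x) = x^3 - 15*x^2 + 75*x - 125
which factors as (x - 5)^3. The eigenvalues (with algebraic multiplicities) are λ = 5 with multiplicity 3.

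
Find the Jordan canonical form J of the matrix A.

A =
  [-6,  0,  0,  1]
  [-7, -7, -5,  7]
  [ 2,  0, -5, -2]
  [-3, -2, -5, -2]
J_3(-5) ⊕ J_1(-5)

The characteristic polynomial is
  det(x·I − A) = x^4 + 20*x^3 + 150*x^2 + 500*x + 625 = (x + 5)^4

Eigenvalues and multiplicities (the geometric multiplicity of λ is n − rank(A − λI), which equals the number of Jordan blocks for λ):
  λ = -5: algebraic multiplicity = 4, geometric multiplicity = 2

Determining the block sizes for each eigenvalue:
  λ = -5: with am = 4 and gm = 2, the partition is not yet determined (e.g. several partitions of 4 into 2 parts exist). Let N = A − (-5)·I. Computing rank(N^1) = 2, rank(N^2) = 1, rank(N^3) = 0; the number of blocks of size ≥ j is rank(N^{j−1}) − rank(N^j), giving [2, 1, 1]. So we have 1 block(s) of size 3, 1 block(s) of size 1 → block sizes [3, 1]

Assembling the blocks gives a Jordan form
J =
  [-5,  1,  0,  0]
  [ 0, -5,  1,  0]
  [ 0,  0, -5,  0]
  [ 0,  0,  0, -5]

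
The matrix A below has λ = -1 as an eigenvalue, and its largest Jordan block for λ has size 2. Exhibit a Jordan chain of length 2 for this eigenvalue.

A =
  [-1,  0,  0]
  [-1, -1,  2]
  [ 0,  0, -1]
A Jordan chain for λ = -1 of length 2:
v_1 = (0, -1, 0)ᵀ
v_2 = (1, 0, 0)ᵀ

Let N = A − (-1)·I. We want v_2 with N^2 v_2 = 0 but N^1 v_2 ≠ 0; then v_{j-1} := N · v_j for j = 2, …, 2.

Pick v_2 = (1, 0, 0)ᵀ.
Then v_1 = N · v_2 = (0, -1, 0)ᵀ.

Sanity check: (A − (-1)·I) v_1 = (0, 0, 0)ᵀ = 0. ✓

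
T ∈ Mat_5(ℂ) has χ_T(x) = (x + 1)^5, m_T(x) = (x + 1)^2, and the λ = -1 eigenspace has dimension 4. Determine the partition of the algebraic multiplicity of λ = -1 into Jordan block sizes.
Block sizes for λ = -1: [2, 1, 1, 1]

Step 1 — from the characteristic polynomial, algebraic multiplicity of λ = -1 is 5. From dim ker(T − (-1)·I) = 4, there are exactly 4 Jordan blocks for λ = -1.
Step 2 — from the minimal polynomial, the factor (x + 1)^2 tells us the largest block for λ = -1 has size 2.
Step 3 — with total size 5, 4 blocks, and largest block 2, the block sizes (in nonincreasing order) are [2, 1, 1, 1].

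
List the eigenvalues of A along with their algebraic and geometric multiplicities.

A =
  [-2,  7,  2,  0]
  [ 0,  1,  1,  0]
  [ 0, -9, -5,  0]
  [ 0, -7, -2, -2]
λ = -2: alg = 4, geom = 2

Step 1 — factor the characteristic polynomial to read off the algebraic multiplicities:
  χ_A(x) = (x + 2)^4

Step 2 — compute geometric multiplicities via the rank-nullity identity g(λ) = n − rank(A − λI):
  rank(A − (-2)·I) = 2, so dim ker(A − (-2)·I) = n − 2 = 2

Summary:
  λ = -2: algebraic multiplicity = 4, geometric multiplicity = 2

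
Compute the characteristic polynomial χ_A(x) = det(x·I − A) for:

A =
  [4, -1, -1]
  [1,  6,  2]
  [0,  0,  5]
x^3 - 15*x^2 + 75*x - 125

Expanding det(x·I − A) (e.g. by cofactor expansion or by noting that A is similar to its Jordan form J, which has the same characteristic polynomial as A) gives
  χ_A(x) = x^3 - 15*x^2 + 75*x - 125
which factors as (x - 5)^3. The eigenvalues (with algebraic multiplicities) are λ = 5 with multiplicity 3.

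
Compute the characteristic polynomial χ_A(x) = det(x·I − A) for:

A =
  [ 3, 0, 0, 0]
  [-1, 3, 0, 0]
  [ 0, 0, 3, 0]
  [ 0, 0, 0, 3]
x^4 - 12*x^3 + 54*x^2 - 108*x + 81

Expanding det(x·I − A) (e.g. by cofactor expansion or by noting that A is similar to its Jordan form J, which has the same characteristic polynomial as A) gives
  χ_A(x) = x^4 - 12*x^3 + 54*x^2 - 108*x + 81
which factors as (x - 3)^4. The eigenvalues (with algebraic multiplicities) are λ = 3 with multiplicity 4.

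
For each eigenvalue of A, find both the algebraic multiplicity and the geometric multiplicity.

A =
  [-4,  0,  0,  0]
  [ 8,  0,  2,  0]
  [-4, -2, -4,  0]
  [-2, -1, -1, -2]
λ = -4: alg = 1, geom = 1; λ = -2: alg = 3, geom = 2

Step 1 — factor the characteristic polynomial to read off the algebraic multiplicities:
  χ_A(x) = (x + 2)^3*(x + 4)

Step 2 — compute geometric multiplicities via the rank-nullity identity g(λ) = n − rank(A − λI):
  rank(A − (-4)·I) = 3, so dim ker(A − (-4)·I) = n − 3 = 1
  rank(A − (-2)·I) = 2, so dim ker(A − (-2)·I) = n − 2 = 2

Summary:
  λ = -4: algebraic multiplicity = 1, geometric multiplicity = 1
  λ = -2: algebraic multiplicity = 3, geometric multiplicity = 2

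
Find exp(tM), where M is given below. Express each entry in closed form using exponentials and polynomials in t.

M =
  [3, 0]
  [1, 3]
e^{tM} =
  [exp(3*t), 0]
  [t*exp(3*t), exp(3*t)]

Strategy: write M = P · J · P⁻¹ where J is a Jordan canonical form, so e^{tM} = P · e^{tJ} · P⁻¹, and e^{tJ} can be computed block-by-block.

M has Jordan form
J =
  [3, 1]
  [0, 3]
(up to reordering of blocks).

Per-block formulas:
  For a 2×2 Jordan block J_2(3): exp(t · J_2(3)) = e^(3t)·(I + t·N), where N is the 2×2 nilpotent shift.

After assembling e^{tJ} and conjugating by P, we get:

e^{tM} =
  [exp(3*t), 0]
  [t*exp(3*t), exp(3*t)]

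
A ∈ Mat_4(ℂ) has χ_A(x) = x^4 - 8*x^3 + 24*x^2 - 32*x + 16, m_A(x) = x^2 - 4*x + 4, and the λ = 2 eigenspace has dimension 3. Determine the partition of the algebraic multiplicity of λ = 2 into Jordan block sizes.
Block sizes for λ = 2: [2, 1, 1]

Step 1 — from the characteristic polynomial, algebraic multiplicity of λ = 2 is 4. From dim ker(A − (2)·I) = 3, there are exactly 3 Jordan blocks for λ = 2.
Step 2 — from the minimal polynomial, the factor (x − 2)^2 tells us the largest block for λ = 2 has size 2.
Step 3 — with total size 4, 3 blocks, and largest block 2, the block sizes (in nonincreasing order) are [2, 1, 1].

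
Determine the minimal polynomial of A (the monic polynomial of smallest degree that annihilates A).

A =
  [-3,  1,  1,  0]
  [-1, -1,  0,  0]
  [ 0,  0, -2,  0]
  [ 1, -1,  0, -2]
x^3 + 6*x^2 + 12*x + 8

The characteristic polynomial is χ_A(x) = (x + 2)^4, so the eigenvalues are known. The minimal polynomial is
  m_A(x) = Π_λ (x − λ)^{k_λ}
where k_λ is the size of the *largest* Jordan block for λ (equivalently, the smallest k with (A − λI)^k v = 0 for every generalised eigenvector v of λ).

  λ = -2: largest Jordan block has size 3, contributing (x + 2)^3

So m_A(x) = (x + 2)^3 = x^3 + 6*x^2 + 12*x + 8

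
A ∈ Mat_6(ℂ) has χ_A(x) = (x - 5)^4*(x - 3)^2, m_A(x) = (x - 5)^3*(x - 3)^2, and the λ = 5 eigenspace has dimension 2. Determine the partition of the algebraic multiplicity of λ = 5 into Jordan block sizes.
Block sizes for λ = 5: [3, 1]

Step 1 — from the characteristic polynomial, algebraic multiplicity of λ = 5 is 4. From dim ker(A − (5)·I) = 2, there are exactly 2 Jordan blocks for λ = 5.
Step 2 — from the minimal polynomial, the factor (x − 5)^3 tells us the largest block for λ = 5 has size 3.
Step 3 — with total size 4, 2 blocks, and largest block 3, the block sizes (in nonincreasing order) are [3, 1].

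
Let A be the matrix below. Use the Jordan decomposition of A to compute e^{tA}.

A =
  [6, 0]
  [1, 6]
e^{tA} =
  [exp(6*t), 0]
  [t*exp(6*t), exp(6*t)]

Strategy: write A = P · J · P⁻¹ where J is a Jordan canonical form, so e^{tA} = P · e^{tJ} · P⁻¹, and e^{tJ} can be computed block-by-block.

A has Jordan form
J =
  [6, 1]
  [0, 6]
(up to reordering of blocks).

Per-block formulas:
  For a 2×2 Jordan block J_2(6): exp(t · J_2(6)) = e^(6t)·(I + t·N), where N is the 2×2 nilpotent shift.

After assembling e^{tJ} and conjugating by P, we get:

e^{tA} =
  [exp(6*t), 0]
  [t*exp(6*t), exp(6*t)]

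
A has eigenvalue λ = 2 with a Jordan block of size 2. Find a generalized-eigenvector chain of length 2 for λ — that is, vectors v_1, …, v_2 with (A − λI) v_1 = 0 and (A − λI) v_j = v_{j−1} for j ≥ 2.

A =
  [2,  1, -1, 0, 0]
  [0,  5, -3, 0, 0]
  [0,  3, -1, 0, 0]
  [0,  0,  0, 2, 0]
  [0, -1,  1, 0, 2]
A Jordan chain for λ = 2 of length 2:
v_1 = (1, 3, 3, 0, -1)ᵀ
v_2 = (0, 1, 0, 0, 0)ᵀ

Let N = A − (2)·I. We want v_2 with N^2 v_2 = 0 but N^1 v_2 ≠ 0; then v_{j-1} := N · v_j for j = 2, …, 2.

Pick v_2 = (0, 1, 0, 0, 0)ᵀ.
Then v_1 = N · v_2 = (1, 3, 3, 0, -1)ᵀ.

Sanity check: (A − (2)·I) v_1 = (0, 0, 0, 0, 0)ᵀ = 0. ✓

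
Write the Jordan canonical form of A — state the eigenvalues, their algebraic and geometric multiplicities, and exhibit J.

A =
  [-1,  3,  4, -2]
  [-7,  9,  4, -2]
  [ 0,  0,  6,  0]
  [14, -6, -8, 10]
J_2(6) ⊕ J_1(6) ⊕ J_1(6)

The characteristic polynomial is
  det(x·I − A) = x^4 - 24*x^3 + 216*x^2 - 864*x + 1296 = (x - 6)^4

Eigenvalues and multiplicities (the geometric multiplicity of λ is n − rank(A − λI), which equals the number of Jordan blocks for λ):
  λ = 6: algebraic multiplicity = 4, geometric multiplicity = 3

Determining the block sizes for each eigenvalue:
  λ = 6: 3 blocks summing to 4 forces exactly one block of size 2 and the rest size 1 → block sizes [2, 1, 1]

Assembling the blocks gives a Jordan form
J =
  [6, 1, 0, 0]
  [0, 6, 0, 0]
  [0, 0, 6, 0]
  [0, 0, 0, 6]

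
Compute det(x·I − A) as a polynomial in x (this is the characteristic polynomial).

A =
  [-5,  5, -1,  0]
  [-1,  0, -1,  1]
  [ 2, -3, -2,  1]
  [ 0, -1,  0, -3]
x^4 + 10*x^3 + 36*x^2 + 56*x + 32

Expanding det(x·I − A) (e.g. by cofactor expansion or by noting that A is similar to its Jordan form J, which has the same characteristic polynomial as A) gives
  χ_A(x) = x^4 + 10*x^3 + 36*x^2 + 56*x + 32
which factors as (x + 2)^3*(x + 4). The eigenvalues (with algebraic multiplicities) are λ = -4 with multiplicity 1, λ = -2 with multiplicity 3.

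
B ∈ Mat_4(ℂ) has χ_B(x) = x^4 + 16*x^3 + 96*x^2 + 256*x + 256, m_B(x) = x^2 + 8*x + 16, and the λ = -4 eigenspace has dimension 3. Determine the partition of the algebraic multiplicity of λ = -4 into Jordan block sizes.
Block sizes for λ = -4: [2, 1, 1]

Step 1 — from the characteristic polynomial, algebraic multiplicity of λ = -4 is 4. From dim ker(B − (-4)·I) = 3, there are exactly 3 Jordan blocks for λ = -4.
Step 2 — from the minimal polynomial, the factor (x + 4)^2 tells us the largest block for λ = -4 has size 2.
Step 3 — with total size 4, 3 blocks, and largest block 2, the block sizes (in nonincreasing order) are [2, 1, 1].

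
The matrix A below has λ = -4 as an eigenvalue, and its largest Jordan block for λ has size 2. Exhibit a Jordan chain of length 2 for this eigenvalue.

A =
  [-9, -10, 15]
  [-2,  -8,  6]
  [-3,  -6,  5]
A Jordan chain for λ = -4 of length 2:
v_1 = (-5, -2, -3)ᵀ
v_2 = (1, 0, 0)ᵀ

Let N = A − (-4)·I. We want v_2 with N^2 v_2 = 0 but N^1 v_2 ≠ 0; then v_{j-1} := N · v_j for j = 2, …, 2.

Pick v_2 = (1, 0, 0)ᵀ.
Then v_1 = N · v_2 = (-5, -2, -3)ᵀ.

Sanity check: (A − (-4)·I) v_1 = (0, 0, 0)ᵀ = 0. ✓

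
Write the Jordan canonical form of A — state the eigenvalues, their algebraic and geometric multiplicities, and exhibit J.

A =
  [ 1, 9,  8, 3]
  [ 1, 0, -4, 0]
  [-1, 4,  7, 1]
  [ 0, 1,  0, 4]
J_3(3) ⊕ J_1(3)

The characteristic polynomial is
  det(x·I − A) = x^4 - 12*x^3 + 54*x^2 - 108*x + 81 = (x - 3)^4

Eigenvalues and multiplicities (the geometric multiplicity of λ is n − rank(A − λI), which equals the number of Jordan blocks for λ):
  λ = 3: algebraic multiplicity = 4, geometric multiplicity = 2

Determining the block sizes for each eigenvalue:
  λ = 3: with am = 4 and gm = 2, the partition is not yet determined (e.g. several partitions of 4 into 2 parts exist). Let N = A − (3)·I. Computing rank(N^1) = 2, rank(N^2) = 1, rank(N^3) = 0; the number of blocks of size ≥ j is rank(N^{j−1}) − rank(N^j), giving [2, 1, 1]. So we have 1 block(s) of size 3, 1 block(s) of size 1 → block sizes [3, 1]

Assembling the blocks gives a Jordan form
J =
  [3, 1, 0, 0]
  [0, 3, 1, 0]
  [0, 0, 3, 0]
  [0, 0, 0, 3]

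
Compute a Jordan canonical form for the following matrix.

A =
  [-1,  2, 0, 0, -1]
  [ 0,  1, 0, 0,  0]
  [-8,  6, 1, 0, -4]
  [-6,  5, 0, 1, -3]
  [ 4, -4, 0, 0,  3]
J_2(1) ⊕ J_2(1) ⊕ J_1(1)

The characteristic polynomial is
  det(x·I − A) = x^5 - 5*x^4 + 10*x^3 - 10*x^2 + 5*x - 1 = (x - 1)^5

Eigenvalues and multiplicities (the geometric multiplicity of λ is n − rank(A − λI), which equals the number of Jordan blocks for λ):
  λ = 1: algebraic multiplicity = 5, geometric multiplicity = 3

Determining the block sizes for each eigenvalue:
  λ = 1: with am = 5 and gm = 3, the partition is not yet determined (e.g. several partitions of 5 into 3 parts exist). Let N = A − (1)·I. Computing rank(N^1) = 2, rank(N^2) = 0; the number of blocks of size ≥ j is rank(N^{j−1}) − rank(N^j), giving [3, 2]. So we have 2 block(s) of size 2, 1 block(s) of size 1 → block sizes [2, 2, 1]

Assembling the blocks gives a Jordan form
J =
  [1, 1, 0, 0, 0]
  [0, 1, 0, 0, 0]
  [0, 0, 1, 1, 0]
  [0, 0, 0, 1, 0]
  [0, 0, 0, 0, 1]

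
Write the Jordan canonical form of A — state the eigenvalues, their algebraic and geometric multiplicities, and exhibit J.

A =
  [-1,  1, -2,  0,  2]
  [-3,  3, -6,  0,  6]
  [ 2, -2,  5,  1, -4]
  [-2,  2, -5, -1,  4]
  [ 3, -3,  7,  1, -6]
J_2(0) ⊕ J_2(0) ⊕ J_1(0)

The characteristic polynomial is
  det(x·I − A) = x^5

Eigenvalues and multiplicities (the geometric multiplicity of λ is n − rank(A − λI), which equals the number of Jordan blocks for λ):
  λ = 0: algebraic multiplicity = 5, geometric multiplicity = 3

Determining the block sizes for each eigenvalue:
  λ = 0: with am = 5 and gm = 3, the partition is not yet determined (e.g. several partitions of 5 into 3 parts exist). Let N = A − (0)·I. Computing rank(N^1) = 2, rank(N^2) = 0; the number of blocks of size ≥ j is rank(N^{j−1}) − rank(N^j), giving [3, 2]. So we have 2 block(s) of size 2, 1 block(s) of size 1 → block sizes [2, 2, 1]

Assembling the blocks gives a Jordan form
J =
  [0, 1, 0, 0, 0]
  [0, 0, 0, 0, 0]
  [0, 0, 0, 1, 0]
  [0, 0, 0, 0, 0]
  [0, 0, 0, 0, 0]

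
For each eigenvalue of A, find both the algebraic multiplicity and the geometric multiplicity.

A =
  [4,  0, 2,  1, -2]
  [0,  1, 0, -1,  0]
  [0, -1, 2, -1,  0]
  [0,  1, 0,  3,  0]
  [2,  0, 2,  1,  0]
λ = 2: alg = 5, geom = 3

Step 1 — factor the characteristic polynomial to read off the algebraic multiplicities:
  χ_A(x) = (x - 2)^5

Step 2 — compute geometric multiplicities via the rank-nullity identity g(λ) = n − rank(A − λI):
  rank(A − (2)·I) = 2, so dim ker(A − (2)·I) = n − 2 = 3

Summary:
  λ = 2: algebraic multiplicity = 5, geometric multiplicity = 3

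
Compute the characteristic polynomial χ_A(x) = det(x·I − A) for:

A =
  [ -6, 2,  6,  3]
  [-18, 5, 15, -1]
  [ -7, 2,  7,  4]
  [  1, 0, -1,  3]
x^4 - 9*x^3 + 30*x^2 - 44*x + 24

Expanding det(x·I − A) (e.g. by cofactor expansion or by noting that A is similar to its Jordan form J, which has the same characteristic polynomial as A) gives
  χ_A(x) = x^4 - 9*x^3 + 30*x^2 - 44*x + 24
which factors as (x - 3)*(x - 2)^3. The eigenvalues (with algebraic multiplicities) are λ = 2 with multiplicity 3, λ = 3 with multiplicity 1.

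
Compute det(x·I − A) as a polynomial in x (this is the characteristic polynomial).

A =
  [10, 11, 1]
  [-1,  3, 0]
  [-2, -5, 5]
x^3 - 18*x^2 + 108*x - 216

Expanding det(x·I − A) (e.g. by cofactor expansion or by noting that A is similar to its Jordan form J, which has the same characteristic polynomial as A) gives
  χ_A(x) = x^3 - 18*x^2 + 108*x - 216
which factors as (x - 6)^3. The eigenvalues (with algebraic multiplicities) are λ = 6 with multiplicity 3.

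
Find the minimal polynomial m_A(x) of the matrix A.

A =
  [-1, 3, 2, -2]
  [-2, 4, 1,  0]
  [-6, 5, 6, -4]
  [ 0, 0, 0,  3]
x^3 - 9*x^2 + 27*x - 27

The characteristic polynomial is χ_A(x) = (x - 3)^4, so the eigenvalues are known. The minimal polynomial is
  m_A(x) = Π_λ (x − λ)^{k_λ}
where k_λ is the size of the *largest* Jordan block for λ (equivalently, the smallest k with (A − λI)^k v = 0 for every generalised eigenvector v of λ).

  λ = 3: largest Jordan block has size 3, contributing (x − 3)^3

So m_A(x) = (x - 3)^3 = x^3 - 9*x^2 + 27*x - 27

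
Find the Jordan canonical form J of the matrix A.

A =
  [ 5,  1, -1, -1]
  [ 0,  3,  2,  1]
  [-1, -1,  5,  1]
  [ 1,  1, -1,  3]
J_3(4) ⊕ J_1(4)

The characteristic polynomial is
  det(x·I − A) = x^4 - 16*x^3 + 96*x^2 - 256*x + 256 = (x - 4)^4

Eigenvalues and multiplicities (the geometric multiplicity of λ is n − rank(A − λI), which equals the number of Jordan blocks for λ):
  λ = 4: algebraic multiplicity = 4, geometric multiplicity = 2

Determining the block sizes for each eigenvalue:
  λ = 4: with am = 4 and gm = 2, the partition is not yet determined (e.g. several partitions of 4 into 2 parts exist). Let N = A − (4)·I. Computing rank(N^1) = 2, rank(N^2) = 1, rank(N^3) = 0; the number of blocks of size ≥ j is rank(N^{j−1}) − rank(N^j), giving [2, 1, 1]. So we have 1 block(s) of size 3, 1 block(s) of size 1 → block sizes [3, 1]

Assembling the blocks gives a Jordan form
J =
  [4, 1, 0, 0]
  [0, 4, 1, 0]
  [0, 0, 4, 0]
  [0, 0, 0, 4]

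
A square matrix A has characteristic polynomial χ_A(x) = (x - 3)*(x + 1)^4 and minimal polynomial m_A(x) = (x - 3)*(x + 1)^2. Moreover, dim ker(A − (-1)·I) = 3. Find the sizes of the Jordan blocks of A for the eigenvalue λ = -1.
Block sizes for λ = -1: [2, 1, 1]

Step 1 — from the characteristic polynomial, algebraic multiplicity of λ = -1 is 4. From dim ker(A − (-1)·I) = 3, there are exactly 3 Jordan blocks for λ = -1.
Step 2 — from the minimal polynomial, the factor (x + 1)^2 tells us the largest block for λ = -1 has size 2.
Step 3 — with total size 4, 3 blocks, and largest block 2, the block sizes (in nonincreasing order) are [2, 1, 1].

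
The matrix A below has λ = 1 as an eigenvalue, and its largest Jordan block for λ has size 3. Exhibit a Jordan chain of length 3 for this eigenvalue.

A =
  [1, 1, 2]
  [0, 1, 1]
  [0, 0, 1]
A Jordan chain for λ = 1 of length 3:
v_1 = (1, 0, 0)ᵀ
v_2 = (2, 1, 0)ᵀ
v_3 = (0, 0, 1)ᵀ

Let N = A − (1)·I. We want v_3 with N^3 v_3 = 0 but N^2 v_3 ≠ 0; then v_{j-1} := N · v_j for j = 3, …, 2.

Pick v_3 = (0, 0, 1)ᵀ.
Then v_2 = N · v_3 = (2, 1, 0)ᵀ.
Then v_1 = N · v_2 = (1, 0, 0)ᵀ.

Sanity check: (A − (1)·I) v_1 = (0, 0, 0)ᵀ = 0. ✓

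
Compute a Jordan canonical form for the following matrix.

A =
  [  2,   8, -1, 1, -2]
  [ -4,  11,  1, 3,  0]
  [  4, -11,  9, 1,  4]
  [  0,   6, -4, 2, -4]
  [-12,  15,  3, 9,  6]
J_3(6) ⊕ J_1(6) ⊕ J_1(6)

The characteristic polynomial is
  det(x·I − A) = x^5 - 30*x^4 + 360*x^3 - 2160*x^2 + 6480*x - 7776 = (x - 6)^5

Eigenvalues and multiplicities (the geometric multiplicity of λ is n − rank(A − λI), which equals the number of Jordan blocks for λ):
  λ = 6: algebraic multiplicity = 5, geometric multiplicity = 3

Determining the block sizes for each eigenvalue:
  λ = 6: with am = 5 and gm = 3, the partition is not yet determined (e.g. several partitions of 5 into 3 parts exist). Let N = A − (6)·I. Computing rank(N^1) = 2, rank(N^2) = 1, rank(N^3) = 0; the number of blocks of size ≥ j is rank(N^{j−1}) − rank(N^j), giving [3, 1, 1]. So we have 1 block(s) of size 3, 2 block(s) of size 1 → block sizes [3, 1, 1]

Assembling the blocks gives a Jordan form
J =
  [6, 1, 0, 0, 0]
  [0, 6, 1, 0, 0]
  [0, 0, 6, 0, 0]
  [0, 0, 0, 6, 0]
  [0, 0, 0, 0, 6]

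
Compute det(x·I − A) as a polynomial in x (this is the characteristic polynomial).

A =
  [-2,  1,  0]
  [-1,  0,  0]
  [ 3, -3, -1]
x^3 + 3*x^2 + 3*x + 1

Expanding det(x·I − A) (e.g. by cofactor expansion or by noting that A is similar to its Jordan form J, which has the same characteristic polynomial as A) gives
  χ_A(x) = x^3 + 3*x^2 + 3*x + 1
which factors as (x + 1)^3. The eigenvalues (with algebraic multiplicities) are λ = -1 with multiplicity 3.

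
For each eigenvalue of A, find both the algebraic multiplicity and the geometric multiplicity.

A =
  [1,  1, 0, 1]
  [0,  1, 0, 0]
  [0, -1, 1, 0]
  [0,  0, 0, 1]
λ = 1: alg = 4, geom = 2

Step 1 — factor the characteristic polynomial to read off the algebraic multiplicities:
  χ_A(x) = (x - 1)^4

Step 2 — compute geometric multiplicities via the rank-nullity identity g(λ) = n − rank(A − λI):
  rank(A − (1)·I) = 2, so dim ker(A − (1)·I) = n − 2 = 2

Summary:
  λ = 1: algebraic multiplicity = 4, geometric multiplicity = 2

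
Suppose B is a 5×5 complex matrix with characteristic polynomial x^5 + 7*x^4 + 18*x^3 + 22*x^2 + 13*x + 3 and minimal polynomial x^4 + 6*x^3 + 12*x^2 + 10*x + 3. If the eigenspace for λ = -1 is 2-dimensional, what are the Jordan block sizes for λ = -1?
Block sizes for λ = -1: [3, 1]

Step 1 — from the characteristic polynomial, algebraic multiplicity of λ = -1 is 4. From dim ker(B − (-1)·I) = 2, there are exactly 2 Jordan blocks for λ = -1.
Step 2 — from the minimal polynomial, the factor (x + 1)^3 tells us the largest block for λ = -1 has size 3.
Step 3 — with total size 4, 2 blocks, and largest block 3, the block sizes (in nonincreasing order) are [3, 1].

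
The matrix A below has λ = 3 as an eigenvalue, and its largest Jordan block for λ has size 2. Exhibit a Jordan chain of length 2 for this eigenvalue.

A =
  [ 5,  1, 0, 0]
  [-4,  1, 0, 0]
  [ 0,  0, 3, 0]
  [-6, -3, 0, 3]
A Jordan chain for λ = 3 of length 2:
v_1 = (2, -4, 0, -6)ᵀ
v_2 = (1, 0, 0, 0)ᵀ

Let N = A − (3)·I. We want v_2 with N^2 v_2 = 0 but N^1 v_2 ≠ 0; then v_{j-1} := N · v_j for j = 2, …, 2.

Pick v_2 = (1, 0, 0, 0)ᵀ.
Then v_1 = N · v_2 = (2, -4, 0, -6)ᵀ.

Sanity check: (A − (3)·I) v_1 = (0, 0, 0, 0)ᵀ = 0. ✓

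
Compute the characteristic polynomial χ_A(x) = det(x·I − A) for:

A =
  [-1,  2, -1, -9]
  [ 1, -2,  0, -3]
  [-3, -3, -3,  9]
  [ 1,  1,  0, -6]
x^4 + 12*x^3 + 54*x^2 + 108*x + 81

Expanding det(x·I − A) (e.g. by cofactor expansion or by noting that A is similar to its Jordan form J, which has the same characteristic polynomial as A) gives
  χ_A(x) = x^4 + 12*x^3 + 54*x^2 + 108*x + 81
which factors as (x + 3)^4. The eigenvalues (with algebraic multiplicities) are λ = -3 with multiplicity 4.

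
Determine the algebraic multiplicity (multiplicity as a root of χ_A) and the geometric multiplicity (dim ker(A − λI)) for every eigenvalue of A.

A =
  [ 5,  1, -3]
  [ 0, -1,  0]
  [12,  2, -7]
λ = -1: alg = 3, geom = 2

Step 1 — factor the characteristic polynomial to read off the algebraic multiplicities:
  χ_A(x) = (x + 1)^3

Step 2 — compute geometric multiplicities via the rank-nullity identity g(λ) = n − rank(A − λI):
  rank(A − (-1)·I) = 1, so dim ker(A − (-1)·I) = n − 1 = 2

Summary:
  λ = -1: algebraic multiplicity = 3, geometric multiplicity = 2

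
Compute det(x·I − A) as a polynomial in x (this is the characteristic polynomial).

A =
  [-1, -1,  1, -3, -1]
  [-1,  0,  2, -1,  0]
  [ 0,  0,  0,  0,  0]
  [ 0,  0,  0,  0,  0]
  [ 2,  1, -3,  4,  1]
x^5

Expanding det(x·I − A) (e.g. by cofactor expansion or by noting that A is similar to its Jordan form J, which has the same characteristic polynomial as A) gives
  χ_A(x) = x^5
which factors as x^5. The eigenvalues (with algebraic multiplicities) are λ = 0 with multiplicity 5.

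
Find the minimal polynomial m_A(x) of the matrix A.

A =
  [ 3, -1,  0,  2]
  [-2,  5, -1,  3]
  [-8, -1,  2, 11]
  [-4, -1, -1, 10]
x^3 - 15*x^2 + 75*x - 125

The characteristic polynomial is χ_A(x) = (x - 5)^4, so the eigenvalues are known. The minimal polynomial is
  m_A(x) = Π_λ (x − λ)^{k_λ}
where k_λ is the size of the *largest* Jordan block for λ (equivalently, the smallest k with (A − λI)^k v = 0 for every generalised eigenvector v of λ).

  λ = 5: largest Jordan block has size 3, contributing (x − 5)^3

So m_A(x) = (x - 5)^3 = x^3 - 15*x^2 + 75*x - 125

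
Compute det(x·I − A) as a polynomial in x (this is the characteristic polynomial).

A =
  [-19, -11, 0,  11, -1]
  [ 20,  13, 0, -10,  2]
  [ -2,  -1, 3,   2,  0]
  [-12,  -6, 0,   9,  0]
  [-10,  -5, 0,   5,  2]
x^5 - 8*x^4 + 12*x^3 + 54*x^2 - 189*x + 162

Expanding det(x·I − A) (e.g. by cofactor expansion or by noting that A is similar to its Jordan form J, which has the same characteristic polynomial as A) gives
  χ_A(x) = x^5 - 8*x^4 + 12*x^3 + 54*x^2 - 189*x + 162
which factors as (x - 3)^3*(x - 2)*(x + 3). The eigenvalues (with algebraic multiplicities) are λ = -3 with multiplicity 1, λ = 2 with multiplicity 1, λ = 3 with multiplicity 3.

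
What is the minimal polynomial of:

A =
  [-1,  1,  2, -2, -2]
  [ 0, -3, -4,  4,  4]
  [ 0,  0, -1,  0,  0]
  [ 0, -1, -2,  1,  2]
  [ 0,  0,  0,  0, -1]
x^2 + 2*x + 1

The characteristic polynomial is χ_A(x) = (x + 1)^5, so the eigenvalues are known. The minimal polynomial is
  m_A(x) = Π_λ (x − λ)^{k_λ}
where k_λ is the size of the *largest* Jordan block for λ (equivalently, the smallest k with (A − λI)^k v = 0 for every generalised eigenvector v of λ).

  λ = -1: largest Jordan block has size 2, contributing (x + 1)^2

So m_A(x) = (x + 1)^2 = x^2 + 2*x + 1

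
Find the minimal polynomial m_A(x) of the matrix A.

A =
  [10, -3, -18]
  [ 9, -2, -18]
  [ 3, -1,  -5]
x^2 - 2*x + 1

The characteristic polynomial is χ_A(x) = (x - 1)^3, so the eigenvalues are known. The minimal polynomial is
  m_A(x) = Π_λ (x − λ)^{k_λ}
where k_λ is the size of the *largest* Jordan block for λ (equivalently, the smallest k with (A − λI)^k v = 0 for every generalised eigenvector v of λ).

  λ = 1: largest Jordan block has size 2, contributing (x − 1)^2

So m_A(x) = (x - 1)^2 = x^2 - 2*x + 1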